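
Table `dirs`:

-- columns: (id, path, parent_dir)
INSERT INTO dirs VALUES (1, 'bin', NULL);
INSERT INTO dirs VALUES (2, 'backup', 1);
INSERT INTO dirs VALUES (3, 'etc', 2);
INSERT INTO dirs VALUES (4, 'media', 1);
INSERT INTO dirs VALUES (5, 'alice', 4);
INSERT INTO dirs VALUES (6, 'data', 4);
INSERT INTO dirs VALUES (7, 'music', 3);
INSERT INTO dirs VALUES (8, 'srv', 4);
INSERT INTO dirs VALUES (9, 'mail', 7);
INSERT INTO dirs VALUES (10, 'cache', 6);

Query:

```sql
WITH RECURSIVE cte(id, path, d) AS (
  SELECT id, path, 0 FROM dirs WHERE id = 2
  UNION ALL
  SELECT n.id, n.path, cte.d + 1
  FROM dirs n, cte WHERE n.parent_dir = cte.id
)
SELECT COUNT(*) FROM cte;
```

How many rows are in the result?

4

Base: id=2 (backup) at d 0.
Iteration 1: rows with parent_dir in {2} -> etc (id 3, d 1).
Iteration 2: rows with parent_dir in {3} -> music (id 7, d 2).
Iteration 3: rows with parent_dir in {7} -> mail (id 9, d 3).
Iteration 4: no rows with parent_dir in {9}; recursion stops.
Total rows emitted: 4.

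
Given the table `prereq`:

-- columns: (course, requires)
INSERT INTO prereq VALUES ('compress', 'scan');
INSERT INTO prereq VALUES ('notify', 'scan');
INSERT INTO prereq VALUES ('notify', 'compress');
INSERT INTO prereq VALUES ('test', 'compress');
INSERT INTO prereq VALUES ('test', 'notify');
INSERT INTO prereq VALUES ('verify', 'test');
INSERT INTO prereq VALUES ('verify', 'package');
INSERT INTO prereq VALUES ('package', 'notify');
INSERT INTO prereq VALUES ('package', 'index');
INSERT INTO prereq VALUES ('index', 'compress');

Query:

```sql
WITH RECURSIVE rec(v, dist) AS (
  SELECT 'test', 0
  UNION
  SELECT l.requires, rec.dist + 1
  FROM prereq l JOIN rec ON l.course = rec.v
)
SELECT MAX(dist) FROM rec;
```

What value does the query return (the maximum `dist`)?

Base: (test, dist=0).
Iteration 1: edges from {test} -> (compress, dist=1), (notify, dist=1).
Iteration 2: edges from {compress,notify} -> (compress, dist=2), (scan, dist=2). [UNION drops 1 duplicate row(s)]
Iteration 3: edges from {compress,scan} -> (scan, dist=3).
Iteration 4: no outgoing edges from {scan}; recursion stops.
dist values: 0, 1, 1, 2, 2, 3; the maximum is 3.

3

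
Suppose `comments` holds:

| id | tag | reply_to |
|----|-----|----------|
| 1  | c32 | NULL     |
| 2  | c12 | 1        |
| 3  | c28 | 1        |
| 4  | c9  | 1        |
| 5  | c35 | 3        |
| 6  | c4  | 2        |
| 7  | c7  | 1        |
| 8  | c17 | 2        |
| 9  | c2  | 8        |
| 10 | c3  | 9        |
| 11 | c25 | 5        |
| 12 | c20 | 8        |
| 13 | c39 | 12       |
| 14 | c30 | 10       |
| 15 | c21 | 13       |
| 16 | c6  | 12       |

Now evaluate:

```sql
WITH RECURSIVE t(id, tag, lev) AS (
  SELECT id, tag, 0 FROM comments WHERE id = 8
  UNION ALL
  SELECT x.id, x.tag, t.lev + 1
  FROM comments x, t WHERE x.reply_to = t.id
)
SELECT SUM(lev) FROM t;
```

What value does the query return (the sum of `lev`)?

Base: id=8 (c17) at lev 0.
Iteration 1: rows with reply_to in {8} -> c2 (id 9, lev 1), c20 (id 12, lev 1).
Iteration 2: rows with reply_to in {9,12} -> c3 (id 10, lev 2), c39 (id 13, lev 2), c6 (id 16, lev 2).
Iteration 3: rows with reply_to in {10,13,16} -> c30 (id 14, lev 3), c21 (id 15, lev 3).
Iteration 4: no rows with reply_to in {14,15}; recursion stops.
SUM(lev) = 0 + 1 + 1 + 2 + 2 + 2 + 3 + 3 = 14.

14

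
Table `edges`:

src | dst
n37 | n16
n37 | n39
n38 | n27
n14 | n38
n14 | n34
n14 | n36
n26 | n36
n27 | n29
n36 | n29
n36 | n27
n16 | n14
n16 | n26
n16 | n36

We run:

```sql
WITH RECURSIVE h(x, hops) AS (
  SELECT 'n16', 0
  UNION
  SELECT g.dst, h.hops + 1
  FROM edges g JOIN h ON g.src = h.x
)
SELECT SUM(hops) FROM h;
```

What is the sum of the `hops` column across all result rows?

Base: (n16, hops=0).
Iteration 1: edges from {n16} -> (n14, hops=1), (n26, hops=1), (n36, hops=1).
Iteration 2: edges from {n14,n26,n36} -> (n27, hops=2), (n29, hops=2), (n34, hops=2), (n36, hops=2), (n38, hops=2). [UNION drops 1 duplicate row(s)]
Iteration 3: edges from {n27,n29,n34,n36,n38} -> (n27, hops=3), (n29, hops=3). [UNION drops 2 duplicate row(s)]
Iteration 4: edges from {n27,n29} -> (n29, hops=4).
Iteration 5: no outgoing edges from {n29}; recursion stops.
SUM(hops) = 0 + 1 + 1 + 1 + 2 + 2 + 2 + 2 + 2 + 3 + 3 + 4 = 23.

23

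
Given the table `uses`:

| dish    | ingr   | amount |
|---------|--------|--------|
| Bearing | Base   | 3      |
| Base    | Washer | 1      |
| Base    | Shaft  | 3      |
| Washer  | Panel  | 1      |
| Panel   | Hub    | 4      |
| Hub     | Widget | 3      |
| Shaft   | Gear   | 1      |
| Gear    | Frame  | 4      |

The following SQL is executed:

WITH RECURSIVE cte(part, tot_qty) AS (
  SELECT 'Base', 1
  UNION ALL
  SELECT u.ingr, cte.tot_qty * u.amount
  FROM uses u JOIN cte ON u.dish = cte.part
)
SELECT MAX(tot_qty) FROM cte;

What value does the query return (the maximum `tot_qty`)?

12

Base: (Base, tot_qty=1).
Iteration 1: components of {Base} -> Shaft = 1*3 = 3, Washer = 1*1 = 1.
Iteration 2: components of {Shaft,Washer} -> Gear = 3*1 = 3, Panel = 1*1 = 1.
Iteration 3: components of {Gear,Panel} -> Frame = 3*4 = 12, Hub = 1*4 = 4.
Iteration 4: components of {Frame,Hub} -> Widget = 4*3 = 12.
Iteration 5: no further components; recursion stops.
tot_qty values: 1, 1, 3, 1, 3, 4, 12, 12; the maximum is 12.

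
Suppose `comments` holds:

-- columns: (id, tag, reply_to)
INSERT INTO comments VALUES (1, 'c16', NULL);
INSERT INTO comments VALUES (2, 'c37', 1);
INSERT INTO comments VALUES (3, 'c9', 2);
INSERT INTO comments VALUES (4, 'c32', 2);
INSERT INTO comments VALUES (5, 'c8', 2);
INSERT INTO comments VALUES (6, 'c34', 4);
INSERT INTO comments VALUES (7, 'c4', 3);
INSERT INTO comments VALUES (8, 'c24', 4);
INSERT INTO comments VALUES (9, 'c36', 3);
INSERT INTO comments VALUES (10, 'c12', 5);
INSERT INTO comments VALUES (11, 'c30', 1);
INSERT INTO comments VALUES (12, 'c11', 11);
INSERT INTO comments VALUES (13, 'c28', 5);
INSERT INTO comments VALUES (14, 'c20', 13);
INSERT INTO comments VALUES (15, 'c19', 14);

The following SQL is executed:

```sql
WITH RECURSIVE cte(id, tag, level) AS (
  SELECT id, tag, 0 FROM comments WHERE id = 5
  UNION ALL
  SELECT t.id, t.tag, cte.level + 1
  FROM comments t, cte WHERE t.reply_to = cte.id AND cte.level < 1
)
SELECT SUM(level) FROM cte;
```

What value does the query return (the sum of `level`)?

2

Base: id=5 (c8) at level 0.
Iteration 1: rows with reply_to in {5} -> c12 (id 10, level 1), c28 (id 13, level 1).
Iteration 2: level < 1 fails for all current rows; recursion stops.
SUM(level) = 0 + 1 + 1 = 2.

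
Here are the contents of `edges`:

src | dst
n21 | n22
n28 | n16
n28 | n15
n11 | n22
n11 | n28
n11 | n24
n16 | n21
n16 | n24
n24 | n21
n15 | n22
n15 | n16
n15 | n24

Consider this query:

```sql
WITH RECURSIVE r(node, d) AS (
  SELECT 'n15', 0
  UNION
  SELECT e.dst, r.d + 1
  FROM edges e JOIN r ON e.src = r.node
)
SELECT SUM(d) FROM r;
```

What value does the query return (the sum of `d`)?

17

Base: (n15, d=0).
Iteration 1: edges from {n15} -> (n16, d=1), (n22, d=1), (n24, d=1).
Iteration 2: edges from {n16,n22,n24} -> (n21, d=2), (n24, d=2). [UNION drops 1 duplicate row(s)]
Iteration 3: edges from {n21,n24} -> (n21, d=3), (n22, d=3).
Iteration 4: edges from {n21,n22} -> (n22, d=4).
Iteration 5: no outgoing edges from {n22}; recursion stops.
SUM(d) = 0 + 1 + 1 + 1 + 2 + 2 + 3 + 3 + 4 = 17.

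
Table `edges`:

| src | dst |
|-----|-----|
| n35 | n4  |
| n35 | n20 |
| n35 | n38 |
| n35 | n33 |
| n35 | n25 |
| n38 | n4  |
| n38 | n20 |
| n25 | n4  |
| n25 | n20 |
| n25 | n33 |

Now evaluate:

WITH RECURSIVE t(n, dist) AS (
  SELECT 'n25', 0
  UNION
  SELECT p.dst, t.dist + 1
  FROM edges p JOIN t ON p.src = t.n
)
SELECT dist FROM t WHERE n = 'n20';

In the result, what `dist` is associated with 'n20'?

1

Base: (n25, dist=0).
Iteration 1: edges from {n25} -> (n20, dist=1), (n33, dist=1), (n4, dist=1).
Iteration 2: no outgoing edges from {n20,n33,n4}; recursion stops.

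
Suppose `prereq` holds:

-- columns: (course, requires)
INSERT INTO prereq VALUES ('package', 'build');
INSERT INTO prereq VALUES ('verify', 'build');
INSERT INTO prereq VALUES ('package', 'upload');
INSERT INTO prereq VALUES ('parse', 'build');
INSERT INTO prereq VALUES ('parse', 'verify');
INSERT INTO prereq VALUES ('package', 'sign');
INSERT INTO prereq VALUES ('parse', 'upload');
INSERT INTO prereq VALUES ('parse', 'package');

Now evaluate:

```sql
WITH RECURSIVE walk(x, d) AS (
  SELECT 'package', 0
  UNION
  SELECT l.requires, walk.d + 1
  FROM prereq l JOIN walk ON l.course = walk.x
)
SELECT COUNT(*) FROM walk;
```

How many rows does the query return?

4

Base: (package, d=0).
Iteration 1: edges from {package} -> (build, d=1), (sign, d=1), (upload, d=1).
Iteration 2: no outgoing edges from {build,sign,upload}; recursion stops.
Total rows emitted: 4.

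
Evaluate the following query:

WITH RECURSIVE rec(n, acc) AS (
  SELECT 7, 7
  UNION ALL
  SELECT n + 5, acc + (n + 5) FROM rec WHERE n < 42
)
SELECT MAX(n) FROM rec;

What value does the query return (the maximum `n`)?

Base: n=7, acc=7.
Iteration 1: 7 < 42 holds -> n = 7 + 5 = 12, acc = 7 + 12 = 19.
Iteration 2: 12 < 42 holds -> n = 12 + 5 = 17, acc = 19 + 17 = 36.
Iteration 3: 17 < 42 holds -> n = 17 + 5 = 22, acc = 36 + 22 = 58.
Iteration 4: 22 < 42 holds -> n = 22 + 5 = 27, acc = 58 + 27 = 85.
Iteration 5: 27 < 42 holds -> n = 27 + 5 = 32, acc = 85 + 32 = 117.
Iteration 6: 32 < 42 holds -> n = 32 + 5 = 37, acc = 117 + 37 = 154.
Iteration 7: 37 < 42 holds -> n = 37 + 5 = 42, acc = 154 + 42 = 196.
Iteration 8: 42 < 42 fails; recursion stops.
n values: 7, 12, 17, 22, 27, 32, 37, 42; the maximum is 42.

42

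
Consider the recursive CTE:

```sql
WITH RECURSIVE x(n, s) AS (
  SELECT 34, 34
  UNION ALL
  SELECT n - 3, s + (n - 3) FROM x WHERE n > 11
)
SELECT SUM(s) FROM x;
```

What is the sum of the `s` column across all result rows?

Base: n=34, s=34.
Iteration 1: 34 > 11 holds -> n = 34 - 3 = 31, s = 34 + 31 = 65.
Iteration 2: 31 > 11 holds -> n = 31 - 3 = 28, s = 65 + 28 = 93.
Iteration 3: 28 > 11 holds -> n = 28 - 3 = 25, s = 93 + 25 = 118.
Iteration 4: 25 > 11 holds -> n = 25 - 3 = 22, s = 118 + 22 = 140.
Iteration 5: 22 > 11 holds -> n = 22 - 3 = 19, s = 140 + 19 = 159.
Iteration 6: 19 > 11 holds -> n = 19 - 3 = 16, s = 159 + 16 = 175.
Iteration 7: 16 > 11 holds -> n = 16 - 3 = 13, s = 175 + 13 = 188.
Iteration 8: 13 > 11 holds -> n = 13 - 3 = 10, s = 188 + 10 = 198.
Iteration 9: 10 > 11 fails; recursion stops.
SUM(s) = 34 + 65 + 93 + 118 + 140 + 159 + 175 + 188 + 198 = 1170.

1170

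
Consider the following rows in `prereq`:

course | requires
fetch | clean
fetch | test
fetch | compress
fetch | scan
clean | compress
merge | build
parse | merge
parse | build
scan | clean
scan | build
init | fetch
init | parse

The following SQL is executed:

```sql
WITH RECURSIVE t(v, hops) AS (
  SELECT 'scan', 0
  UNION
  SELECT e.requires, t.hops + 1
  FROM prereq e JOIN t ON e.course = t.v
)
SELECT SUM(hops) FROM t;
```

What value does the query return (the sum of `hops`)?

Base: (scan, hops=0).
Iteration 1: edges from {scan} -> (build, hops=1), (clean, hops=1).
Iteration 2: edges from {build,clean} -> (compress, hops=2).
Iteration 3: no outgoing edges from {compress}; recursion stops.
SUM(hops) = 0 + 1 + 1 + 2 = 4.

4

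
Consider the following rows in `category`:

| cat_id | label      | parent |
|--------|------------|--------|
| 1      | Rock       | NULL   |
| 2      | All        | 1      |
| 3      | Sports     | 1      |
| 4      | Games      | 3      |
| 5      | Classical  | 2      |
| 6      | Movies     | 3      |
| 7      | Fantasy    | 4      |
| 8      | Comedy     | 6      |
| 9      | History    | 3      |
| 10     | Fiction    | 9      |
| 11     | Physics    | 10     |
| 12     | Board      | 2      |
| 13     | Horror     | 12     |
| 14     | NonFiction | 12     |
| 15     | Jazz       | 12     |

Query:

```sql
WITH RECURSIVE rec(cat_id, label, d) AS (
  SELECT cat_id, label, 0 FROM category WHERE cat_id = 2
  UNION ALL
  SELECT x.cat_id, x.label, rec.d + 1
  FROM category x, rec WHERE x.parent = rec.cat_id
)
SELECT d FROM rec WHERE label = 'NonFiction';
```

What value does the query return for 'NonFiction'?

Base: cat_id=2 (All) at d 0.
Iteration 1: rows with parent in {2} -> Classical (id 5, d 1), Board (id 12, d 1).
Iteration 2: rows with parent in {5,12} -> Horror (id 13, d 2), NonFiction (id 14, d 2), Jazz (id 15, d 2).
Iteration 3: no rows with parent in {13,14,15}; recursion stops.

2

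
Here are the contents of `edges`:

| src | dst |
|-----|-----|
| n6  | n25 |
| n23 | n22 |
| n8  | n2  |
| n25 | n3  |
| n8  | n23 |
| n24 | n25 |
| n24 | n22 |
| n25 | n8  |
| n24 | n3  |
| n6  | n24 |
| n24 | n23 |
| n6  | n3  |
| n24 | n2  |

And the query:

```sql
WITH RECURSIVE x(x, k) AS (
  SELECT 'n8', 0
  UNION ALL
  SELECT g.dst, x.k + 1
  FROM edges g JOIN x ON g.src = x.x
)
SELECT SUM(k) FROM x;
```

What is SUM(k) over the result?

4

Base: (n8, k=0).
Iteration 1: edges from {n8} -> (n2, k=1), (n23, k=1).
Iteration 2: edges from {n2,n23} -> (n22, k=2).
Iteration 3: no outgoing edges from {n22}; recursion stops.
SUM(k) = 0 + 1 + 1 + 2 = 4.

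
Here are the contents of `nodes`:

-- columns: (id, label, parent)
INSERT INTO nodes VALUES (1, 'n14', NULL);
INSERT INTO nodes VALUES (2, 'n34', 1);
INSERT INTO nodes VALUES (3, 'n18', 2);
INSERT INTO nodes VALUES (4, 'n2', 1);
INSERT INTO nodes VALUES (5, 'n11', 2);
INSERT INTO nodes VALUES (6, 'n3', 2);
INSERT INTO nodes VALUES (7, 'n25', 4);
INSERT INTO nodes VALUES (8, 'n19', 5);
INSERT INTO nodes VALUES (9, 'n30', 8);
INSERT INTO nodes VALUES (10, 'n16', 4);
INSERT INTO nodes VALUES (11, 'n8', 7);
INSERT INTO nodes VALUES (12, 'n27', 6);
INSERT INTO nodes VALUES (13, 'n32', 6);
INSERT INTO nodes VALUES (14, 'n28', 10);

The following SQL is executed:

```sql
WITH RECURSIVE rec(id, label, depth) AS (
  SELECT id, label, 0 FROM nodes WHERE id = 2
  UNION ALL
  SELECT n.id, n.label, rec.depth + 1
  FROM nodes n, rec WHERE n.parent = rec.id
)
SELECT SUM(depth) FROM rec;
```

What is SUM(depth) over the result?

12

Base: id=2 (n34) at depth 0.
Iteration 1: rows with parent in {2} -> n18 (id 3, depth 1), n11 (id 5, depth 1), n3 (id 6, depth 1).
Iteration 2: rows with parent in {3,5,6} -> n19 (id 8, depth 2), n27 (id 12, depth 2), n32 (id 13, depth 2).
Iteration 3: rows with parent in {8,12,13} -> n30 (id 9, depth 3).
Iteration 4: no rows with parent in {9}; recursion stops.
SUM(depth) = 0 + 1 + 1 + 1 + 2 + 2 + 2 + 3 = 12.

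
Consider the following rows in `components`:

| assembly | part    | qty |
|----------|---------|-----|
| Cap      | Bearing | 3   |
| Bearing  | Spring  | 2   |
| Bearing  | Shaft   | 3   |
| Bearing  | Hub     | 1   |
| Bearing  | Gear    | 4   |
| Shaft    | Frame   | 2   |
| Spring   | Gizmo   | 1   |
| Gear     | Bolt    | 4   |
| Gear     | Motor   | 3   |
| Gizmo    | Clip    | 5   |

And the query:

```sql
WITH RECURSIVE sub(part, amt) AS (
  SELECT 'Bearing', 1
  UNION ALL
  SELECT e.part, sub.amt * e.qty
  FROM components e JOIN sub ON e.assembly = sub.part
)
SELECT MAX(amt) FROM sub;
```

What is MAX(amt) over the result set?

16

Base: (Bearing, amt=1).
Iteration 1: components of {Bearing} -> Gear = 1*4 = 4, Hub = 1*1 = 1, Shaft = 1*3 = 3, Spring = 1*2 = 2.
Iteration 2: components of {Gear,Hub,Shaft,Spring} -> Bolt = 4*4 = 16, Frame = 3*2 = 6, Gizmo = 2*1 = 2, Motor = 4*3 = 12.
Iteration 3: components of {Bolt,Frame,Gizmo,Motor} -> Clip = 2*5 = 10.
Iteration 4: no further components; recursion stops.
amt values: 1, 2, 3, 1, 4, 2, 6, 16, 12, 10; the maximum is 16.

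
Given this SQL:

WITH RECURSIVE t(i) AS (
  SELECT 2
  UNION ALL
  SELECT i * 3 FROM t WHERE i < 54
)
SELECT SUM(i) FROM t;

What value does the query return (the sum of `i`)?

80

Base: i=2.
Iteration 1: 2 < 54 holds -> i = 2 * 3 = 6.
Iteration 2: 6 < 54 holds -> i = 6 * 3 = 18.
Iteration 3: 18 < 54 holds -> i = 18 * 3 = 54.
Iteration 4: 54 < 54 fails; recursion stops.
SUM(i) = 2 + 6 + 18 + 54 = 80.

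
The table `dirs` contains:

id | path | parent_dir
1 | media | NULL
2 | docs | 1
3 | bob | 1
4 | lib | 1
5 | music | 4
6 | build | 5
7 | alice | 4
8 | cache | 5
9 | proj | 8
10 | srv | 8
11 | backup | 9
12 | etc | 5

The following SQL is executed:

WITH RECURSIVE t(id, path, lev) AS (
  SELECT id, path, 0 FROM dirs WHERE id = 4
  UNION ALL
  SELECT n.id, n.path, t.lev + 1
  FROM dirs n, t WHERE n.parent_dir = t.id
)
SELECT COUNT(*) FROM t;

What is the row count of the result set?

Base: id=4 (lib) at lev 0.
Iteration 1: rows with parent_dir in {4} -> music (id 5, lev 1), alice (id 7, lev 1).
Iteration 2: rows with parent_dir in {5,7} -> build (id 6, lev 2), cache (id 8, lev 2), etc (id 12, lev 2).
Iteration 3: rows with parent_dir in {6,8,12} -> proj (id 9, lev 3), srv (id 10, lev 3).
Iteration 4: rows with parent_dir in {9,10} -> backup (id 11, lev 4).
Iteration 5: no rows with parent_dir in {11}; recursion stops.
Total rows emitted: 9.

9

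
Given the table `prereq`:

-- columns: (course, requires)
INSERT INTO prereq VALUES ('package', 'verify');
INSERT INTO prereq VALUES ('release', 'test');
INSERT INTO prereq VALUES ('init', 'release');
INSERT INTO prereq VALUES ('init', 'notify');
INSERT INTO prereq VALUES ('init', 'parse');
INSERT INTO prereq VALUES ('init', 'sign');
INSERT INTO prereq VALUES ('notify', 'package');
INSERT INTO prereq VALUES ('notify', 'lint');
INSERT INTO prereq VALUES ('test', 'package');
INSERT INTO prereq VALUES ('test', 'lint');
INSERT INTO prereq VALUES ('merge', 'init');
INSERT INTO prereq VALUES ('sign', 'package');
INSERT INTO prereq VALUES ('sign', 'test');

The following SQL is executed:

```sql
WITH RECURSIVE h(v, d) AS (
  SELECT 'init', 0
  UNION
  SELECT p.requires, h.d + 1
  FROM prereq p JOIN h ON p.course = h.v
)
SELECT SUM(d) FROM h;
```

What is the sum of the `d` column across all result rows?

Base: (init, d=0).
Iteration 1: edges from {init} -> (notify, d=1), (parse, d=1), (release, d=1), (sign, d=1).
Iteration 2: edges from {notify,parse,release,sign} -> (lint, d=2), (package, d=2), (test, d=2). [UNION drops 2 duplicate row(s)]
Iteration 3: edges from {lint,package,test} -> (lint, d=3), (package, d=3), (verify, d=3).
Iteration 4: edges from {lint,package,verify} -> (verify, d=4).
Iteration 5: no outgoing edges from {verify}; recursion stops.
SUM(d) = 0 + 1 + 1 + 1 + 1 + 2 + 2 + 2 + 3 + 3 + 3 + 4 = 23.

23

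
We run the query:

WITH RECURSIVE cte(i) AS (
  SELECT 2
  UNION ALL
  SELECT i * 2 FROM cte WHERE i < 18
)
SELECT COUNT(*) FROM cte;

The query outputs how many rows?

5

Base: i=2.
Iteration 1: 2 < 18 holds -> i = 2 * 2 = 4.
Iteration 2: 4 < 18 holds -> i = 4 * 2 = 8.
Iteration 3: 8 < 18 holds -> i = 8 * 2 = 16.
Iteration 4: 16 < 18 holds -> i = 16 * 2 = 32.
Iteration 5: 32 < 18 fails; recursion stops.
Total rows emitted: 5.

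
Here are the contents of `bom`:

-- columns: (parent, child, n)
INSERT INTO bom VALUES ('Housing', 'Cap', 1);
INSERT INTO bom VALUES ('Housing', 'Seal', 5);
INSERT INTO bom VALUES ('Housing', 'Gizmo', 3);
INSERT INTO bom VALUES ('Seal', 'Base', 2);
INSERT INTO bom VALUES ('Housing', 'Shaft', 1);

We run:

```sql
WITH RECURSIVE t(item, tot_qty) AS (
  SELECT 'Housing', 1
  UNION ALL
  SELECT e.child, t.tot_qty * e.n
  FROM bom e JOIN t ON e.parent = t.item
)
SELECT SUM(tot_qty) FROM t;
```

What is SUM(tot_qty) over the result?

21

Base: (Housing, tot_qty=1).
Iteration 1: components of {Housing} -> Cap = 1*1 = 1, Gizmo = 1*3 = 3, Seal = 1*5 = 5, Shaft = 1*1 = 1.
Iteration 2: components of {Cap,Gizmo,Seal,Shaft} -> Base = 5*2 = 10.
Iteration 3: no further components; recursion stops.
SUM(tot_qty) = 1 + 1 + 5 + 3 + 1 + 10 = 21.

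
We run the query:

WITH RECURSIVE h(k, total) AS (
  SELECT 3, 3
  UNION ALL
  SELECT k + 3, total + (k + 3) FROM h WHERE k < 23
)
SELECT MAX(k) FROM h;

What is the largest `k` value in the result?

Base: k=3, total=3.
Iteration 1: 3 < 23 holds -> k = 3 + 3 = 6, total = 3 + 6 = 9.
Iteration 2: 6 < 23 holds -> k = 6 + 3 = 9, total = 9 + 9 = 18.
Iteration 3: 9 < 23 holds -> k = 9 + 3 = 12, total = 18 + 12 = 30.
Iteration 4: 12 < 23 holds -> k = 12 + 3 = 15, total = 30 + 15 = 45.
Iteration 5: 15 < 23 holds -> k = 15 + 3 = 18, total = 45 + 18 = 63.
Iteration 6: 18 < 23 holds -> k = 18 + 3 = 21, total = 63 + 21 = 84.
Iteration 7: 21 < 23 holds -> k = 21 + 3 = 24, total = 84 + 24 = 108.
Iteration 8: 24 < 23 fails; recursion stops.
k values: 3, 6, 9, 12, 15, 18, 21, 24; the maximum is 24.

24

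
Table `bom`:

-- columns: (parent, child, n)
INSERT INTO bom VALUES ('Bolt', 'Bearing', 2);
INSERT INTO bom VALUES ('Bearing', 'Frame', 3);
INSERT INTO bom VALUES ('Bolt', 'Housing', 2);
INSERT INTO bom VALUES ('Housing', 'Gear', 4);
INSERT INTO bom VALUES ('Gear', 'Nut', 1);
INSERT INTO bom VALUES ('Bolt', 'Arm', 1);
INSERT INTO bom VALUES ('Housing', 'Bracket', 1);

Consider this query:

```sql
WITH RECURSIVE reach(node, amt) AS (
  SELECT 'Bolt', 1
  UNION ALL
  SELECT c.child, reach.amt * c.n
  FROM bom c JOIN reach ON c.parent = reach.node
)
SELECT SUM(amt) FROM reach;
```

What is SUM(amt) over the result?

Base: (Bolt, amt=1).
Iteration 1: components of {Bolt} -> Arm = 1*1 = 1, Bearing = 1*2 = 2, Housing = 1*2 = 2.
Iteration 2: components of {Arm,Bearing,Housing} -> Bracket = 2*1 = 2, Frame = 2*3 = 6, Gear = 2*4 = 8.
Iteration 3: components of {Bracket,Frame,Gear} -> Nut = 8*1 = 8.
Iteration 4: no further components; recursion stops.
SUM(amt) = 1 + 2 + 2 + 1 + 6 + 8 + 2 + 8 = 30.

30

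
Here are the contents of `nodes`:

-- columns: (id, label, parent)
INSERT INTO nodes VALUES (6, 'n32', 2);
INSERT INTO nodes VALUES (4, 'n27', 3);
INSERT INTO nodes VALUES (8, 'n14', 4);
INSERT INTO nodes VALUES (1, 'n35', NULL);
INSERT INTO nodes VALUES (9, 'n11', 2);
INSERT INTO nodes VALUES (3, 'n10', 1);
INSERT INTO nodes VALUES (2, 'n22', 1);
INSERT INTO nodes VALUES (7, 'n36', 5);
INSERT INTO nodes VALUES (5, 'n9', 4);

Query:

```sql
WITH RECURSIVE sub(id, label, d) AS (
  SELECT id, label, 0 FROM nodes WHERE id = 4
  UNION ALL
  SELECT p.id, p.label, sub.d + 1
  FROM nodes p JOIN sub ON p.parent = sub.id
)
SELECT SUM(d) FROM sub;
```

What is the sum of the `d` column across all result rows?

4

Base: id=4 (n27) at d 0.
Iteration 1: rows with parent in {4} -> n9 (id 5, d 1), n14 (id 8, d 1).
Iteration 2: rows with parent in {5,8} -> n36 (id 7, d 2).
Iteration 3: no rows with parent in {7}; recursion stops.
SUM(d) = 0 + 1 + 1 + 2 = 4.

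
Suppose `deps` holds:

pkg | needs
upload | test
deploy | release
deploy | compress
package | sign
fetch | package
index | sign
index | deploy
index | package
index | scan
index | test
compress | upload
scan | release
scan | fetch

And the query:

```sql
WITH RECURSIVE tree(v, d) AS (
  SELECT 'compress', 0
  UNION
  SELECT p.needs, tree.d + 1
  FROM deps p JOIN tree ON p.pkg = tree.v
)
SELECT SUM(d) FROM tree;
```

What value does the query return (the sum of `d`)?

Base: (compress, d=0).
Iteration 1: edges from {compress} -> (upload, d=1).
Iteration 2: edges from {upload} -> (test, d=2).
Iteration 3: no outgoing edges from {test}; recursion stops.
SUM(d) = 0 + 1 + 2 = 3.

3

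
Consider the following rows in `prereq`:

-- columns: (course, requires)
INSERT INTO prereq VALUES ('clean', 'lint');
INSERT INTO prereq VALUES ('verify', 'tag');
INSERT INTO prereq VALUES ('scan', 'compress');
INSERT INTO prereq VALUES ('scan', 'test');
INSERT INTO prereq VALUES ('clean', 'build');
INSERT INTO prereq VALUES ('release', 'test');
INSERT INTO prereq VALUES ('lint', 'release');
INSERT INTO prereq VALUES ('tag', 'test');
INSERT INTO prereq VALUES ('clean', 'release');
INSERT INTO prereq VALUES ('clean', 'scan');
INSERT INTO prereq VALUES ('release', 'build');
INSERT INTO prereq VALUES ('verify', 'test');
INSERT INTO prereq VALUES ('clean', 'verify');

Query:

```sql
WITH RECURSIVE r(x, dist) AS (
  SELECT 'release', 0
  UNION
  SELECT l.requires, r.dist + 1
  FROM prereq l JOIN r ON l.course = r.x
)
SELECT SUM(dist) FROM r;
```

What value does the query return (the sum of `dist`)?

2

Base: (release, dist=0).
Iteration 1: edges from {release} -> (build, dist=1), (test, dist=1).
Iteration 2: no outgoing edges from {build,test}; recursion stops.
SUM(dist) = 0 + 1 + 1 = 2.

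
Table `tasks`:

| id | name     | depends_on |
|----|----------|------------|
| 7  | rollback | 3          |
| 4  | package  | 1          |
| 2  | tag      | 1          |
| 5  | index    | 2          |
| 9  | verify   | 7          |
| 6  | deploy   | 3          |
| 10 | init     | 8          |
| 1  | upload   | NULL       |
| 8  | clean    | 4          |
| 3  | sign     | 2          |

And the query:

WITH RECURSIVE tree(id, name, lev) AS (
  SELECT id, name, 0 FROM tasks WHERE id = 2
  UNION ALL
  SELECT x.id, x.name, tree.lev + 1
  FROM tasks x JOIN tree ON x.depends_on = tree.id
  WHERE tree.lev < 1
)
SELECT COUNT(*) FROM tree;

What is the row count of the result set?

3

Base: id=2 (tag) at lev 0.
Iteration 1: rows with depends_on in {2} -> sign (id 3, lev 1), index (id 5, lev 1).
Iteration 2: lev < 1 fails for all current rows; recursion stops.
Total rows emitted: 3.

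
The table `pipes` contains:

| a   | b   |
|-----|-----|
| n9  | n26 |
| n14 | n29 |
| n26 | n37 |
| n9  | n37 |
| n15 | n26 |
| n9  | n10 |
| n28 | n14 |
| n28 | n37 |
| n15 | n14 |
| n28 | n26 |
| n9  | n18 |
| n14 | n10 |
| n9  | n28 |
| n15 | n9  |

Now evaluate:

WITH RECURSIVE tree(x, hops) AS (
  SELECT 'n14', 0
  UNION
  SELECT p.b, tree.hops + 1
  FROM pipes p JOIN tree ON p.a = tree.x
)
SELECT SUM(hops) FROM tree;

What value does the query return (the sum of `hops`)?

2

Base: (n14, hops=0).
Iteration 1: edges from {n14} -> (n10, hops=1), (n29, hops=1).
Iteration 2: no outgoing edges from {n10,n29}; recursion stops.
SUM(hops) = 0 + 1 + 1 = 2.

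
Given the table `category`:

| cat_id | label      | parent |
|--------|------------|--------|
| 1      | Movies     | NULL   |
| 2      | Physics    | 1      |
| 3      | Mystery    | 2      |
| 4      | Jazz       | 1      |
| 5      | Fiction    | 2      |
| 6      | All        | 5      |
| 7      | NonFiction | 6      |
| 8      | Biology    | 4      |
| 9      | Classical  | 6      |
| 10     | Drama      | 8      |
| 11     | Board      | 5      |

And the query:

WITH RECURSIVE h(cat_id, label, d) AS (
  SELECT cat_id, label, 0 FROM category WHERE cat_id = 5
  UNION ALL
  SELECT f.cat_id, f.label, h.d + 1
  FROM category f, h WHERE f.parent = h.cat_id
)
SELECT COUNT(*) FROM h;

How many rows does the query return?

Base: cat_id=5 (Fiction) at d 0.
Iteration 1: rows with parent in {5} -> All (id 6, d 1), Board (id 11, d 1).
Iteration 2: rows with parent in {6,11} -> NonFiction (id 7, d 2), Classical (id 9, d 2).
Iteration 3: no rows with parent in {7,9}; recursion stops.
Total rows emitted: 5.

5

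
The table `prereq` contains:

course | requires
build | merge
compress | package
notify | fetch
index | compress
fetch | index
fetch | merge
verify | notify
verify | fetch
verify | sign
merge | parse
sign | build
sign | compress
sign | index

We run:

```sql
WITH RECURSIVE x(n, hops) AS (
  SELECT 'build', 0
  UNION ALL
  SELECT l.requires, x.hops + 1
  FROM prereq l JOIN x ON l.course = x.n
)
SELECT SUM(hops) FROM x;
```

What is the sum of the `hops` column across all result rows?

Base: (build, hops=0).
Iteration 1: edges from {build} -> (merge, hops=1).
Iteration 2: edges from {merge} -> (parse, hops=2).
Iteration 3: no outgoing edges from {parse}; recursion stops.
SUM(hops) = 0 + 1 + 2 = 3.

3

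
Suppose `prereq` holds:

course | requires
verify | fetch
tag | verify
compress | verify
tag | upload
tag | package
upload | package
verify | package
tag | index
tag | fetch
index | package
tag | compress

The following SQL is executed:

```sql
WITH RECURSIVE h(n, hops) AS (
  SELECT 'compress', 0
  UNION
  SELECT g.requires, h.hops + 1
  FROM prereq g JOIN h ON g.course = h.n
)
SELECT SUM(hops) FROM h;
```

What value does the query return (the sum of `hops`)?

5

Base: (compress, hops=0).
Iteration 1: edges from {compress} -> (verify, hops=1).
Iteration 2: edges from {verify} -> (fetch, hops=2), (package, hops=2).
Iteration 3: no outgoing edges from {fetch,package}; recursion stops.
SUM(hops) = 0 + 1 + 2 + 2 = 5.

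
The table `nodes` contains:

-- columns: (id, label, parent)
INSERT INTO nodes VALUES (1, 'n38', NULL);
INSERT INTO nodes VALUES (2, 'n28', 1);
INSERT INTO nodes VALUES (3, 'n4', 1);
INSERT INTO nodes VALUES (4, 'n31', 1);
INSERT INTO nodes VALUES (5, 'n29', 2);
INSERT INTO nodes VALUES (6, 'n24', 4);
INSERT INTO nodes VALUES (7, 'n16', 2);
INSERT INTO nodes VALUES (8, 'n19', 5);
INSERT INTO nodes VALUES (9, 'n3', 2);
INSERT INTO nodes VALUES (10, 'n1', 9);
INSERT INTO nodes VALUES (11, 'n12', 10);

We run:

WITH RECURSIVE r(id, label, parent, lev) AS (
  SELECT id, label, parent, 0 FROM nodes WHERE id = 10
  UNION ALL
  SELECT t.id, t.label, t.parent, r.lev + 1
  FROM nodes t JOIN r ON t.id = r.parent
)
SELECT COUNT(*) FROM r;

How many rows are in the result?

Base: id=10 (n1), parent=9, lev 0.
Iteration 1: join on id=9 -> n3 (id 9, parent=2, lev 1).
Iteration 2: join on id=2 -> n28 (id 2, parent=1, lev 2).
Iteration 3: join on id=1 -> n38 (id 1, parent=NULL, lev 3).
Iteration 4: parent is NULL; no match; recursion stops.
Total rows emitted: 4.

4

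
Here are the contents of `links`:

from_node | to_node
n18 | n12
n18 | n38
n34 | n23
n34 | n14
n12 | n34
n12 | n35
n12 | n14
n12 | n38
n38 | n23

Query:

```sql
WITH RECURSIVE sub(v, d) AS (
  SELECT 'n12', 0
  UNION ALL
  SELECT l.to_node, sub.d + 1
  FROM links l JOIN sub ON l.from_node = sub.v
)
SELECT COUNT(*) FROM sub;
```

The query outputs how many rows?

8

Base: (n12, d=0).
Iteration 1: edges from {n12} -> (n14, d=1), (n34, d=1), (n35, d=1), (n38, d=1).
Iteration 2: edges from {n14,n34,n35,n38} -> (n14, d=2), (n23, d=2) x2. [UNION ALL keeps all 3 new rows, including repeats]
Iteration 3: no outgoing edges from {n14,n23}; recursion stops.
Total rows emitted: 8.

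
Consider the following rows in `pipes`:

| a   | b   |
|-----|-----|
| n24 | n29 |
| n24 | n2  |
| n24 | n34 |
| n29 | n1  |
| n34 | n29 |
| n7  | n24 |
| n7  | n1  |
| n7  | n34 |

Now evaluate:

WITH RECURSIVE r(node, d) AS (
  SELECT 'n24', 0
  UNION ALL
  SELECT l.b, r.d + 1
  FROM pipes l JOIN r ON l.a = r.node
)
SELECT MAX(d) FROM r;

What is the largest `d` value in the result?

3

Base: (n24, d=0).
Iteration 1: edges from {n24} -> (n2, d=1), (n29, d=1), (n34, d=1).
Iteration 2: edges from {n2,n29,n34} -> (n1, d=2), (n29, d=2).
Iteration 3: edges from {n1,n29} -> (n1, d=3).
Iteration 4: no outgoing edges from {n1}; recursion stops.
d values: 0, 1, 1, 1, 2, 2, 3; the maximum is 3.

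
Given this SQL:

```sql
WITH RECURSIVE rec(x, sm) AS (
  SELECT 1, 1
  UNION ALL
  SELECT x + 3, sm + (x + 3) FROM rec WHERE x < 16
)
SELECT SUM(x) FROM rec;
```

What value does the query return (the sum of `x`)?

Base: x=1, sm=1.
Iteration 1: 1 < 16 holds -> x = 1 + 3 = 4, sm = 1 + 4 = 5.
Iteration 2: 4 < 16 holds -> x = 4 + 3 = 7, sm = 5 + 7 = 12.
Iteration 3: 7 < 16 holds -> x = 7 + 3 = 10, sm = 12 + 10 = 22.
Iteration 4: 10 < 16 holds -> x = 10 + 3 = 13, sm = 22 + 13 = 35.
Iteration 5: 13 < 16 holds -> x = 13 + 3 = 16, sm = 35 + 16 = 51.
Iteration 6: 16 < 16 fails; recursion stops.
SUM(x) = 1 + 4 + 7 + 10 + 13 + 16 = 51.

51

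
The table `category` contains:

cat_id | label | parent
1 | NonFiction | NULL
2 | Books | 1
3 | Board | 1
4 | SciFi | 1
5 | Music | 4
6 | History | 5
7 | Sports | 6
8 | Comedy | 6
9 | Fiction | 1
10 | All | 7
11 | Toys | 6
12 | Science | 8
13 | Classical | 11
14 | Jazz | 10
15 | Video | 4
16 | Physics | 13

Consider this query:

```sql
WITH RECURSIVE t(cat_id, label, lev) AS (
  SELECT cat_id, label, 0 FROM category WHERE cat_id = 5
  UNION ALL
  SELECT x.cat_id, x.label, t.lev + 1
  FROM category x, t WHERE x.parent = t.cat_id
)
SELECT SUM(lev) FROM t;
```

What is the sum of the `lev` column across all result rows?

24

Base: cat_id=5 (Music) at lev 0.
Iteration 1: rows with parent in {5} -> History (id 6, lev 1).
Iteration 2: rows with parent in {6} -> Sports (id 7, lev 2), Comedy (id 8, lev 2), Toys (id 11, lev 2).
Iteration 3: rows with parent in {7,8,11} -> All (id 10, lev 3), Science (id 12, lev 3), Classical (id 13, lev 3).
Iteration 4: rows with parent in {10,12,13} -> Jazz (id 14, lev 4), Physics (id 16, lev 4).
Iteration 5: no rows with parent in {14,16}; recursion stops.
SUM(lev) = 0 + 1 + 2 + 2 + 2 + 3 + 3 + 3 + 4 + 4 = 24.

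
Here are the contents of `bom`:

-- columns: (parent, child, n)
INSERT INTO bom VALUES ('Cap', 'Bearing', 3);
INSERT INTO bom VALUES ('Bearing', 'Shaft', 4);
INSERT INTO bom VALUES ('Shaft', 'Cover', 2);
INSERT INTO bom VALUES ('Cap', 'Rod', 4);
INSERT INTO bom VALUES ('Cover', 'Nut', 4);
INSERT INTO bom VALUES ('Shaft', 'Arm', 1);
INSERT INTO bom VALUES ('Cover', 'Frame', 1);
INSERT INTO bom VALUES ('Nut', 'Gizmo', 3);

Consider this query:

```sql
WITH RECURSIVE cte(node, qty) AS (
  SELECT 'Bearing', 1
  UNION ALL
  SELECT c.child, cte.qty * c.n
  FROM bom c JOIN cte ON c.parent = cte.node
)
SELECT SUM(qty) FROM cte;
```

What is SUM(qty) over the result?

Base: (Bearing, qty=1).
Iteration 1: components of {Bearing} -> Shaft = 1*4 = 4.
Iteration 2: components of {Shaft} -> Arm = 4*1 = 4, Cover = 4*2 = 8.
Iteration 3: components of {Arm,Cover} -> Frame = 8*1 = 8, Nut = 8*4 = 32.
Iteration 4: components of {Frame,Nut} -> Gizmo = 32*3 = 96.
Iteration 5: no further components; recursion stops.
SUM(qty) = 1 + 4 + 8 + 4 + 32 + 8 + 96 = 153.

153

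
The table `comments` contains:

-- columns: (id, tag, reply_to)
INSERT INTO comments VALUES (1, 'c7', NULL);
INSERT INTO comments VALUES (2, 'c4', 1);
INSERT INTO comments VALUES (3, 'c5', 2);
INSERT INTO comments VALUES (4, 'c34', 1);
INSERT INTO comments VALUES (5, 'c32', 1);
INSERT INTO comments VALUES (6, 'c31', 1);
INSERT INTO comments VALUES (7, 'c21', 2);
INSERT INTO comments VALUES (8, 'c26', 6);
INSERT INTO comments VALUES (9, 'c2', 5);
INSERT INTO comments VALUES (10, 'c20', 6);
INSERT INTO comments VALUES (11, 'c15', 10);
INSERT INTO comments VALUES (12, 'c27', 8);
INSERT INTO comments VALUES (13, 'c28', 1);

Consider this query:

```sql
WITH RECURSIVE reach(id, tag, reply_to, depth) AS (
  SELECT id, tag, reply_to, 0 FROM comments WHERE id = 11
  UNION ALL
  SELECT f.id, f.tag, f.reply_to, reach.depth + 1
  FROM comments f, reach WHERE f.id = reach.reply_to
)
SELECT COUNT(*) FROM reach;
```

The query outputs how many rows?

4

Base: id=11 (c15), reply_to=10, depth 0.
Iteration 1: join on id=10 -> c20 (id 10, reply_to=6, depth 1).
Iteration 2: join on id=6 -> c31 (id 6, reply_to=1, depth 2).
Iteration 3: join on id=1 -> c7 (id 1, reply_to=NULL, depth 3).
Iteration 4: reply_to is NULL; no match; recursion stops.
Total rows emitted: 4.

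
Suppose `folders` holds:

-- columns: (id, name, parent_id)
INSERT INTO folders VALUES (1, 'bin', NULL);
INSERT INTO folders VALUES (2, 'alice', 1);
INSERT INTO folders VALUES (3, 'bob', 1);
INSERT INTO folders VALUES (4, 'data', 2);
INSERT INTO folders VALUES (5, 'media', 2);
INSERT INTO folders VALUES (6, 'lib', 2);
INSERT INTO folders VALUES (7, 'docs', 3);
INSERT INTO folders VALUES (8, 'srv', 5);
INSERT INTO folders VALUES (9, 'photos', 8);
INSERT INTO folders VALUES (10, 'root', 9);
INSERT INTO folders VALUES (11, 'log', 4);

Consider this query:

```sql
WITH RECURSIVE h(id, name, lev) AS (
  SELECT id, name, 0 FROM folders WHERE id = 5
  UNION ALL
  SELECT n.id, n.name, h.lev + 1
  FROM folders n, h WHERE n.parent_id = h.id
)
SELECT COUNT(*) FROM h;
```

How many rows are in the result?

4

Base: id=5 (media) at lev 0.
Iteration 1: rows with parent_id in {5} -> srv (id 8, lev 1).
Iteration 2: rows with parent_id in {8} -> photos (id 9, lev 2).
Iteration 3: rows with parent_id in {9} -> root (id 10, lev 3).
Iteration 4: no rows with parent_id in {10}; recursion stops.
Total rows emitted: 4.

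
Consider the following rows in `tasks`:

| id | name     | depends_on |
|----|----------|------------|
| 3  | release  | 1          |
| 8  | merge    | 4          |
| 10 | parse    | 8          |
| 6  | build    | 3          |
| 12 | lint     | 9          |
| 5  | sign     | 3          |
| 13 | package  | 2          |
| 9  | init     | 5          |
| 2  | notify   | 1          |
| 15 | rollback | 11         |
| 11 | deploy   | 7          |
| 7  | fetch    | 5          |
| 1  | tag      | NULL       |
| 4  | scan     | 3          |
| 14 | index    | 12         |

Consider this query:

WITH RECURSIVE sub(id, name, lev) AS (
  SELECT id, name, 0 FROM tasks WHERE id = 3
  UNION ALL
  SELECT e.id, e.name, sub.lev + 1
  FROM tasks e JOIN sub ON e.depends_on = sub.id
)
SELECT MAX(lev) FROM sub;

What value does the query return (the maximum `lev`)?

Base: id=3 (release) at lev 0.
Iteration 1: rows with depends_on in {3} -> scan (id 4, lev 1), sign (id 5, lev 1), build (id 6, lev 1).
Iteration 2: rows with depends_on in {4,5,6} -> fetch (id 7, lev 2), merge (id 8, lev 2), init (id 9, lev 2).
Iteration 3: rows with depends_on in {7,8,9} -> parse (id 10, lev 3), deploy (id 11, lev 3), lint (id 12, lev 3).
Iteration 4: rows with depends_on in {10,11,12} -> index (id 14, lev 4), rollback (id 15, lev 4).
Iteration 5: no rows with depends_on in {14,15}; recursion stops.
lev values: 0, 1, 1, 1, 2, 2, 2, 3, 3, 3, 4, 4; the maximum is 4.

4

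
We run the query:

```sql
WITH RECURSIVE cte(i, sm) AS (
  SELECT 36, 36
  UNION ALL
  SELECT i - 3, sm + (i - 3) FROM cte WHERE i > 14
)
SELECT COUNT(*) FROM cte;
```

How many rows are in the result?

9

Base: i=36, sm=36.
Iteration 1: 36 > 14 holds -> i = 36 - 3 = 33, sm = 36 + 33 = 69.
Iteration 2: 33 > 14 holds -> i = 33 - 3 = 30, sm = 69 + 30 = 99.
Iteration 3: 30 > 14 holds -> i = 30 - 3 = 27, sm = 99 + 27 = 126.
Iteration 4: 27 > 14 holds -> i = 27 - 3 = 24, sm = 126 + 24 = 150.
Iteration 5: 24 > 14 holds -> i = 24 - 3 = 21, sm = 150 + 21 = 171.
Iteration 6: 21 > 14 holds -> i = 21 - 3 = 18, sm = 171 + 18 = 189.
Iteration 7: 18 > 14 holds -> i = 18 - 3 = 15, sm = 189 + 15 = 204.
Iteration 8: 15 > 14 holds -> i = 15 - 3 = 12, sm = 204 + 12 = 216.
Iteration 9: 12 > 14 fails; recursion stops.
Total rows emitted: 9.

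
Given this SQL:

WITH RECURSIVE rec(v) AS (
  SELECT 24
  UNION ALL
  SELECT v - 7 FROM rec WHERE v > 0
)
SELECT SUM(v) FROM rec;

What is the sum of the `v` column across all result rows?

Base: v=24.
Iteration 1: 24 > 0 holds -> v = 24 - 7 = 17.
Iteration 2: 17 > 0 holds -> v = 17 - 7 = 10.
Iteration 3: 10 > 0 holds -> v = 10 - 7 = 3.
Iteration 4: 3 > 0 holds -> v = 3 - 7 = -4.
Iteration 5: -4 > 0 fails; recursion stops.
SUM(v) = 24 + 17 + 10 + 3 + -4 = 50.

50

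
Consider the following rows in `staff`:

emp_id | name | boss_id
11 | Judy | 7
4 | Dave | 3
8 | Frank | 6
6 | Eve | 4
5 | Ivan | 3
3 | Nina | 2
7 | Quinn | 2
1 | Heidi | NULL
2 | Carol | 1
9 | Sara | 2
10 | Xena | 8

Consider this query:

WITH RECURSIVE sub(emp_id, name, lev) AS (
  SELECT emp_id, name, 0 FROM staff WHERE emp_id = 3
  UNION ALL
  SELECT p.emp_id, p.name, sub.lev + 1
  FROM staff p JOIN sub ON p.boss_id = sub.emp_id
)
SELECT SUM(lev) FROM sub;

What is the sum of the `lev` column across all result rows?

Base: emp_id=3 (Nina) at lev 0.
Iteration 1: rows with boss_id in {3} -> Dave (id 4, lev 1), Ivan (id 5, lev 1).
Iteration 2: rows with boss_id in {4,5} -> Eve (id 6, lev 2).
Iteration 3: rows with boss_id in {6} -> Frank (id 8, lev 3).
Iteration 4: rows with boss_id in {8} -> Xena (id 10, lev 4).
Iteration 5: no rows with boss_id in {10}; recursion stops.
SUM(lev) = 0 + 1 + 1 + 2 + 3 + 4 = 11.

11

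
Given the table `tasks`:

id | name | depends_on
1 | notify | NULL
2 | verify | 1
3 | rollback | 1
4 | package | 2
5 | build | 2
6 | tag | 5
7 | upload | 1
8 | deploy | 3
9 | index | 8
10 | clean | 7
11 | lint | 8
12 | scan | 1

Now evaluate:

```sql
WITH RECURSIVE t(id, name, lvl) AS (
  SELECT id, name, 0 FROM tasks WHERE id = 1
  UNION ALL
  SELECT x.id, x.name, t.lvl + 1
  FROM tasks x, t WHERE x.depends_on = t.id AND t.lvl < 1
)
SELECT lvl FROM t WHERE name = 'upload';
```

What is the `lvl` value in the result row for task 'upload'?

Base: id=1 (notify) at lvl 0.
Iteration 1: rows with depends_on in {1} -> verify (id 2, lvl 1), rollback (id 3, lvl 1), upload (id 7, lvl 1), scan (id 12, lvl 1).
Iteration 2: lvl < 1 fails for all current rows; recursion stops.

1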